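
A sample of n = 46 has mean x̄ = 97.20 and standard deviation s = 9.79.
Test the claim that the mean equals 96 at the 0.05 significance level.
One-sample t-test:
H₀: μ = 96
H₁: μ ≠ 96
df = n - 1 = 45
t = (x̄ - μ₀) / (s/√n) = (97.20 - 96) / (9.79/√46) = 0.831
p-value = 0.4102

Since p-value > α = 0.05, we fail to reject H₀.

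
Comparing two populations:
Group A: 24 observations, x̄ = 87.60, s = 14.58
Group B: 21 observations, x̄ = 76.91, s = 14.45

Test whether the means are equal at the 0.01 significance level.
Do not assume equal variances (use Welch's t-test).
Welch's two-sample t-test:
H₀: μ₁ = μ₂
H₁: μ₁ ≠ μ₂
s₁²/n₁ = 14.58²/24 = 8.8574,  s₂²/n₂ = 14.45²/21 = 9.9430
SE = √(s₁²/n₁ + s₂²/n₂) = √(8.8574 + 9.9430) = 4.3359
df (Welch-Satterthwaite) = (s₁²/n₁ + s₂²/n₂)² / [(s₁²/n₁)²/(n₁-1) + (s₂²/n₂)²/(n₂-1)] ≈ 42.31
t = (x̄₁ - x̄₂) / SE = (87.60 - 76.91) / 4.3359 = 10.69 / 4.3359 = 2.465
p-value = 0.0178

Since p-value > α = 0.01, we fail to reject H₀.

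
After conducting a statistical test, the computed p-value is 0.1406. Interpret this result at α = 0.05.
Since p = 0.1406 > α = 0.05, fail to reject H₀.
There is insufficient evidence to reject the null hypothesis; the result is not statistically significant at the 0.05 level.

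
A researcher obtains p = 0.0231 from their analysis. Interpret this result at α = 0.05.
Since p = 0.0231 < α = 0.05, reject H₀.
There is sufficient evidence to reject the null hypothesis; the result is statistically significant at the 0.05 level.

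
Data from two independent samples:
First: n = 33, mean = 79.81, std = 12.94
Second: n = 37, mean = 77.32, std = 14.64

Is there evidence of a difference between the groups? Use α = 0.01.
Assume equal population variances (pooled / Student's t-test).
Student's two-sample t-test (equal variances):
H₀: μ₁ = μ₂
H₁: μ₁ ≠ μ₂
df = n₁ + n₂ - 2 = 68
Pooled variance s_p² = [(n₁-1)s₁² + (n₂-1)s₂²] / (n₁ + n₂ - 2) = [(32)(12.94²) + (36)(14.64²)] / 68 = 192.2656
SE = √(s_p²(1/n₁ + 1/n₂)) = √(192.2656 × (1/33 + 1/37)) = 3.3200
t = (x̄₁ - x̄₂) / SE = (79.81 - 77.32) / 3.3200 = 2.49 / 3.3200 = 0.750
p-value = 0.4558

Since p-value > α = 0.01, we fail to reject H₀.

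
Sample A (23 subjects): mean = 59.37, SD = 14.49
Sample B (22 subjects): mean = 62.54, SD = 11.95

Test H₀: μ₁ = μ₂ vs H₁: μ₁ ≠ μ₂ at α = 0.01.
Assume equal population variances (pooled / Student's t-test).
Student's two-sample t-test (equal variances):
H₀: μ₁ = μ₂
H₁: μ₁ ≠ μ₂
df = n₁ + n₂ - 2 = 43
Pooled variance s_p² = [(n₁-1)s₁² + (n₂-1)s₂²] / (n₁ + n₂ - 2) = [(22)(14.49²) + (21)(11.95²)] / 43 = 177.1622
SE = √(s_p²(1/n₁ + 1/n₂)) = √(177.1622 × (1/23 + 1/22)) = 3.9693
t = (x̄₁ - x̄₂) / SE = (59.37 - 62.54) / 3.9693 = -3.17 / 3.9693 = -0.799
p-value = 0.4289

Since p-value > α = 0.01, we fail to reject H₀.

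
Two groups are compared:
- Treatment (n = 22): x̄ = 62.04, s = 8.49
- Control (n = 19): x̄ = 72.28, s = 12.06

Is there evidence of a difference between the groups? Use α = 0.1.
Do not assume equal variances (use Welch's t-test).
Welch's two-sample t-test:
H₀: μ₁ = μ₂
H₁: μ₁ ≠ μ₂
s₁²/n₁ = 8.49²/22 = 3.2764,  s₂²/n₂ = 12.06²/19 = 7.6549
SE = √(s₁²/n₁ + s₂²/n₂) = √(3.2764 + 7.6549) = 3.3063
df (Welch-Satterthwaite) = (s₁²/n₁ + s₂²/n₂)² / [(s₁²/n₁)²/(n₁-1) + (s₂²/n₂)²/(n₂-1)] ≈ 31.72
t = (x̄₁ - x̄₂) / SE = (62.04 - 72.28) / 3.3063 = -10.24 / 3.3063 = -3.097
p-value = 0.0041

Since p-value < α = 0.1, we reject H₀.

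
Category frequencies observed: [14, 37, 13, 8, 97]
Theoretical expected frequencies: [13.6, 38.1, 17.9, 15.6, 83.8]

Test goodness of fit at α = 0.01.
Chi-square goodness of fit test:
H₀: observed counts match expected distribution
H₁: observed counts differ from expected distribution
df = k - 1 = 4
χ² = Σ(O - E)²/E
   = (14 - 13.6)²/13.6 + (37 - 38.1)²/38.1 + (13 - 17.9)²/17.9 + (8 - 15.6)²/15.6 + (97 - 83.8)²/83.8
   = 0.012 + 0.032 + 1.341 + 3.703 + 2.079
   = 7.17
p-value = 0.1273

Since p-value > α = 0.01, we fail to reject H₀.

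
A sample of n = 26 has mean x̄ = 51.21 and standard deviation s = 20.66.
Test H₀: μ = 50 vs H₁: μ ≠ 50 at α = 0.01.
One-sample t-test:
H₀: μ = 50
H₁: μ ≠ 50
df = n - 1 = 25
t = (x̄ - μ₀) / (s/√n) = (51.21 - 50) / (20.66/√26) = 0.299
p-value = 0.7677

Since p-value > α = 0.01, we fail to reject H₀.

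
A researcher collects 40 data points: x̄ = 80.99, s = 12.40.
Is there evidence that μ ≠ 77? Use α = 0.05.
One-sample t-test:
H₀: μ = 77
H₁: μ ≠ 77
df = n - 1 = 39
t = (x̄ - μ₀) / (s/√n) = (80.99 - 77) / (12.40/√40) = 2.035
p-value = 0.0487

Since p-value < α = 0.05, we reject H₀.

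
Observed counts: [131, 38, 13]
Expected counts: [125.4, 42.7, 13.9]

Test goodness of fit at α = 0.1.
Chi-square goodness of fit test:
H₀: observed counts match expected distribution
H₁: observed counts differ from expected distribution
df = k - 1 = 2
χ² = Σ(O - E)²/E
   = (131 - 125.4)²/125.4 + (38 - 42.7)²/42.7 + (13 - 13.9)²/13.9
   = 0.250 + 0.517 + 0.058
   = 0.83
p-value = 0.6618

Since p-value > α = 0.1, we fail to reject H₀.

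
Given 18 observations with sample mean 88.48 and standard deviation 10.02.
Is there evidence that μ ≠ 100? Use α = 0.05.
One-sample t-test:
H₀: μ = 100
H₁: μ ≠ 100
df = n - 1 = 17
t = (x̄ - μ₀) / (s/√n) = (88.48 - 100) / (10.02/√18) = -4.878
p-value = 0.0001

Since p-value < α = 0.05, we reject H₀.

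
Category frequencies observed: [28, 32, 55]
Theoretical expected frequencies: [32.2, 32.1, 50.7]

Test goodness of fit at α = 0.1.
Chi-square goodness of fit test:
H₀: observed counts match expected distribution
H₁: observed counts differ from expected distribution
df = k - 1 = 2
χ² = Σ(O - E)²/E
   = (28 - 32.2)²/32.2 + (32 - 32.1)²/32.1 + (55 - 50.7)²/50.7
   = 0.548 + 0.000 + 0.365
   = 0.91
p-value = 0.6336

Since p-value > α = 0.1, we fail to reject H₀.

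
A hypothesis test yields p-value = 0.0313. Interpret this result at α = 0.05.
Since p = 0.0313 < α = 0.05, reject H₀.
There is sufficient evidence to reject the null hypothesis; the result is statistically significant at the 0.05 level.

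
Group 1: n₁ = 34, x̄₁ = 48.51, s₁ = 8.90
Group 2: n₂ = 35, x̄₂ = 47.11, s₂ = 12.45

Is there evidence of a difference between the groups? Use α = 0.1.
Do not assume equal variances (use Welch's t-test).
Welch's two-sample t-test:
H₀: μ₁ = μ₂
H₁: μ₁ ≠ μ₂
s₁²/n₁ = 8.90²/34 = 2.3297,  s₂²/n₂ = 12.45²/35 = 4.4286
SE = √(s₁²/n₁ + s₂²/n₂) = √(2.3297 + 4.4286) = 2.5997
df (Welch-Satterthwaite) = (s₁²/n₁ + s₂²/n₂)² / [(s₁²/n₁)²/(n₁-1) + (s₂²/n₂)²/(n₂-1)] ≈ 61.61
t = (x̄₁ - x̄₂) / SE = (48.51 - 47.11) / 2.5997 = 1.40 / 2.5997 = 0.539
p-value = 0.5922

Since p-value > α = 0.1, we fail to reject H₀.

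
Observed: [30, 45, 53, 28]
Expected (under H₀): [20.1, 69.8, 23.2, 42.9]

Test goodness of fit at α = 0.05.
Chi-square goodness of fit test:
H₀: observed counts match expected distribution
H₁: observed counts differ from expected distribution
df = k - 1 = 3
χ² = Σ(O - E)²/E
   = (30 - 20.1)²/20.1 + (45 - 69.8)²/69.8 + (53 - 23.2)²/23.2 + (28 - 42.9)²/42.9
   = 4.876 + 8.811 + 38.278 + 5.175
   = 57.14
p-value < 0.0001

Since p-value < α = 0.05, we reject H₀.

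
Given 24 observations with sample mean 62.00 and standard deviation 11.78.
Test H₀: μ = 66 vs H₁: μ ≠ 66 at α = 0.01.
One-sample t-test:
H₀: μ = 66
H₁: μ ≠ 66
df = n - 1 = 23
t = (x̄ - μ₀) / (s/√n) = (62.00 - 66) / (11.78/√24) = -1.663
p-value = 0.1098

Since p-value > α = 0.01, we fail to reject H₀.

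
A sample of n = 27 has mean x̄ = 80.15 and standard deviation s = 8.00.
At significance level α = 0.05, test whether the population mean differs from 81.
One-sample t-test:
H₀: μ = 81
H₁: μ ≠ 81
df = n - 1 = 26
t = (x̄ - μ₀) / (s/√n) = (80.15 - 81) / (8.00/√27) = -0.552
p-value = 0.5856

Since p-value > α = 0.05, we fail to reject H₀.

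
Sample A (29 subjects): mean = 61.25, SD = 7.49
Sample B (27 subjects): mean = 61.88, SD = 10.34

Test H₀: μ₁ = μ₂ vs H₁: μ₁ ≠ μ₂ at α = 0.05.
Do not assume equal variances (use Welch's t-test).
Welch's two-sample t-test:
H₀: μ₁ = μ₂
H₁: μ₁ ≠ μ₂
s₁²/n₁ = 7.49²/29 = 1.9345,  s₂²/n₂ = 10.34²/27 = 3.9598
SE = √(s₁²/n₁ + s₂²/n₂) = √(1.9345 + 3.9598) = 2.4278
df (Welch-Satterthwaite) = (s₁²/n₁ + s₂²/n₂)² / [(s₁²/n₁)²/(n₁-1) + (s₂²/n₂)²/(n₂-1)] ≈ 47.16
t = (x̄₁ - x̄₂) / SE = (61.25 - 61.88) / 2.4278 = -0.63 / 2.4278 = -0.259
p-value = 0.7964

Since p-value > α = 0.05, we fail to reject H₀.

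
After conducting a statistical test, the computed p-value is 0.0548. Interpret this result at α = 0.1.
Since p = 0.0548 < α = 0.1, reject H₀.
There is sufficient evidence to reject the null hypothesis; the result is statistically significant at the 0.1 level.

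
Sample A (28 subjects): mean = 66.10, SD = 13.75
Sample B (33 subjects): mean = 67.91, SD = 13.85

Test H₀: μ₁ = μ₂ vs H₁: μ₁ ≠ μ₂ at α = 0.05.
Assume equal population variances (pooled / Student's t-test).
Student's two-sample t-test (equal variances):
H₀: μ₁ = μ₂
H₁: μ₁ ≠ μ₂
df = n₁ + n₂ - 2 = 59
Pooled variance s_p² = [(n₁-1)s₁² + (n₂-1)s₂²] / (n₁ + n₂ - 2) = [(27)(13.75²) + (32)(13.85²)] / 59 = 190.5594
SE = √(s_p²(1/n₁ + 1/n₂)) = √(190.5594 × (1/28 + 1/33)) = 3.5469
t = (x̄₁ - x̄₂) / SE = (66.10 - 67.91) / 3.5469 = -1.81 / 3.5469 = -0.510
p-value = 0.6117

Since p-value > α = 0.05, we fail to reject H₀.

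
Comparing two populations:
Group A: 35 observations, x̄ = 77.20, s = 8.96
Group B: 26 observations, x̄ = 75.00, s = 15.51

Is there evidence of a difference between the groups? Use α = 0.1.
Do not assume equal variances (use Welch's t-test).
Welch's two-sample t-test:
H₀: μ₁ = μ₂
H₁: μ₁ ≠ μ₂
s₁²/n₁ = 8.96²/35 = 2.2938,  s₂²/n₂ = 15.51²/26 = 9.2523
SE = √(s₁²/n₁ + s₂²/n₂) = √(2.2938 + 9.2523) = 3.3980
df (Welch-Satterthwaite) = (s₁²/n₁ + s₂²/n₂)² / [(s₁²/n₁)²/(n₁-1) + (s₂²/n₂)²/(n₂-1)] ≈ 37.25
t = (x̄₁ - x̄₂) / SE = (77.20 - 75.00) / 3.3980 = 2.20 / 3.3980 = 0.647
p-value = 0.5213

Since p-value > α = 0.1, we fail to reject H₀.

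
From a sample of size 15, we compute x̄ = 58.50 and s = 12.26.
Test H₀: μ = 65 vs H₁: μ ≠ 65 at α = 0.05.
One-sample t-test:
H₀: μ = 65
H₁: μ ≠ 65
df = n - 1 = 14
t = (x̄ - μ₀) / (s/√n) = (58.50 - 65) / (12.26/√15) = -2.053
p-value = 0.0592

Since p-value > α = 0.05, we fail to reject H₀.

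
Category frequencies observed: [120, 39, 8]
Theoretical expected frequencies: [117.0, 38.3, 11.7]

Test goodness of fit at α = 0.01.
Chi-square goodness of fit test:
H₀: observed counts match expected distribution
H₁: observed counts differ from expected distribution
df = k - 1 = 2
χ² = Σ(O - E)²/E
   = (120 - 117.0)²/117.0 + (39 - 38.3)²/38.3 + (8 - 11.7)²/11.7
   = 0.077 + 0.013 + 1.170
   = 1.26
p-value = 0.5326

Since p-value > α = 0.01, we fail to reject H₀.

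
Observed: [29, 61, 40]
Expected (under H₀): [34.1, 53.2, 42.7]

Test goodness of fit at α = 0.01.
Chi-square goodness of fit test:
H₀: observed counts match expected distribution
H₁: observed counts differ from expected distribution
df = k - 1 = 2
χ² = Σ(O - E)²/E
   = (29 - 34.1)²/34.1 + (61 - 53.2)²/53.2 + (40 - 42.7)²/42.7
   = 0.763 + 1.144 + 0.171
   = 2.08
p-value = 0.3540

Since p-value > α = 0.01, we fail to reject H₀.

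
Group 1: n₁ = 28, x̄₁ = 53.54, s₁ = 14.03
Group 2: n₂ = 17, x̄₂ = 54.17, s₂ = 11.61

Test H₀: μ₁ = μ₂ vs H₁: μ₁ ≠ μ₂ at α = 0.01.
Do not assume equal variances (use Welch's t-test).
Welch's two-sample t-test:
H₀: μ₁ = μ₂
H₁: μ₁ ≠ μ₂
s₁²/n₁ = 14.03²/28 = 7.0300,  s₂²/n₂ = 11.61²/17 = 7.9289
SE = √(s₁²/n₁ + s₂²/n₂) = √(7.0300 + 7.9289) = 3.8677
df (Welch-Satterthwaite) = (s₁²/n₁ + s₂²/n₂)² / [(s₁²/n₁)²/(n₁-1) + (s₂²/n₂)²/(n₂-1)] ≈ 38.85
t = (x̄₁ - x̄₂) / SE = (53.54 - 54.17) / 3.8677 = -0.63 / 3.8677 = -0.163
p-value = 0.8715

Since p-value > α = 0.01, we fail to reject H₀.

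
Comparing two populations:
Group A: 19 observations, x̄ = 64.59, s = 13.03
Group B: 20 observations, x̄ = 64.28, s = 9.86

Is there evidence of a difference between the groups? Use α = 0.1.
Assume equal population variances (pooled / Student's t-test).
Student's two-sample t-test (equal variances):
H₀: μ₁ = μ₂
H₁: μ₁ ≠ μ₂
df = n₁ + n₂ - 2 = 37
Pooled variance s_p² = [(n₁-1)s₁² + (n₂-1)s₂²] / (n₁ + n₂ - 2) = [(18)(13.03²) + (19)(9.86²)] / 37 = 132.5197
SE = √(s_p²(1/n₁ + 1/n₂)) = √(132.5197 × (1/19 + 1/20)) = 3.6879
t = (x̄₁ - x̄₂) / SE = (64.59 - 64.28) / 3.6879 = 0.31 / 3.6879 = 0.084
p-value = 0.9335

Since p-value > α = 0.1, we fail to reject H₀.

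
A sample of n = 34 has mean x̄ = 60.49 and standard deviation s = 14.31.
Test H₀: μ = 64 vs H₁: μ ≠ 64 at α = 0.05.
One-sample t-test:
H₀: μ = 64
H₁: μ ≠ 64
df = n - 1 = 33
t = (x̄ - μ₀) / (s/√n) = (60.49 - 64) / (14.31/√34) = -1.430
p-value = 0.1621

Since p-value > α = 0.05, we fail to reject H₀.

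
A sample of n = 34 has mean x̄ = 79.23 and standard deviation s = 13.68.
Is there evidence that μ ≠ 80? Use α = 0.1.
One-sample t-test:
H₀: μ = 80
H₁: μ ≠ 80
df = n - 1 = 33
t = (x̄ - μ₀) / (s/√n) = (79.23 - 80) / (13.68/√34) = -0.328
p-value = 0.7448

Since p-value > α = 0.1, we fail to reject H₀.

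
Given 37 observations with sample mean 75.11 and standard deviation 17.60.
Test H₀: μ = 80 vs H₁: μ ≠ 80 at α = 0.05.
One-sample t-test:
H₀: μ = 80
H₁: μ ≠ 80
df = n - 1 = 36
t = (x̄ - μ₀) / (s/√n) = (75.11 - 80) / (17.60/√37) = -1.690
p-value = 0.0997

Since p-value > α = 0.05, we fail to reject H₀.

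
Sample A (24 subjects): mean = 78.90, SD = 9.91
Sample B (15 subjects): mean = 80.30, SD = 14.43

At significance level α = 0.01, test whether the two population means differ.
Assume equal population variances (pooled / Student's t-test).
Student's two-sample t-test (equal variances):
H₀: μ₁ = μ₂
H₁: μ₁ ≠ μ₂
df = n₁ + n₂ - 2 = 37
Pooled variance s_p² = [(n₁-1)s₁² + (n₂-1)s₂²] / (n₁ + n₂ - 2) = [(23)(9.91²) + (14)(14.43²)] / 37 = 139.8361
SE = √(s_p²(1/n₁ + 1/n₂)) = √(139.8361 × (1/24 + 1/15)) = 3.8922
t = (x̄₁ - x̄₂) / SE = (78.90 - 80.30) / 3.8922 = -1.40 / 3.8922 = -0.360
p-value = 0.7211

Since p-value > α = 0.01, we fail to reject H₀.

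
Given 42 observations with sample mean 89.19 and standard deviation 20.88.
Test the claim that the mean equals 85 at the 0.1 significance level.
One-sample t-test:
H₀: μ = 85
H₁: μ ≠ 85
df = n - 1 = 41
t = (x̄ - μ₀) / (s/√n) = (89.19 - 85) / (20.88/√42) = 1.300
p-value = 0.2007

Since p-value > α = 0.1, we fail to reject H₀.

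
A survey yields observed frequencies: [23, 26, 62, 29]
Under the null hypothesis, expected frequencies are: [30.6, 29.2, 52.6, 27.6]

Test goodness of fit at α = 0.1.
Chi-square goodness of fit test:
H₀: observed counts match expected distribution
H₁: observed counts differ from expected distribution
df = k - 1 = 3
χ² = Σ(O - E)²/E
   = (23 - 30.6)²/30.6 + (26 - 29.2)²/29.2 + (62 - 52.6)²/52.6 + (29 - 27.6)²/27.6
   = 1.888 + 0.351 + 1.680 + 0.071
   = 3.99
p-value = 0.2626

Since p-value > α = 0.1, we fail to reject H₀.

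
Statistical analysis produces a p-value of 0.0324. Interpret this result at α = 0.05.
Since p = 0.0324 < α = 0.05, reject H₀.
There is sufficient evidence to reject the null hypothesis; the result is statistically significant at the 0.05 level.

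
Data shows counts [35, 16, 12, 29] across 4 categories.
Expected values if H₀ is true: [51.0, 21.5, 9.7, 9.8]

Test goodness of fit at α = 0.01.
Chi-square goodness of fit test:
H₀: observed counts match expected distribution
H₁: observed counts differ from expected distribution
df = k - 1 = 3
χ² = Σ(O - E)²/E
   = (35 - 51.0)²/51.0 + (16 - 21.5)²/21.5 + (12 - 9.7)²/9.7 + (29 - 9.8)²/9.8
   = 5.020 + 1.407 + 0.545 + 37.616
   = 44.59
p-value < 0.0001

Since p-value < α = 0.01, we reject H₀.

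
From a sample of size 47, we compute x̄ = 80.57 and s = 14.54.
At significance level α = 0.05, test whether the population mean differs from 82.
One-sample t-test:
H₀: μ = 82
H₁: μ ≠ 82
df = n - 1 = 46
t = (x̄ - μ₀) / (s/√n) = (80.57 - 82) / (14.54/√47) = -0.674
p-value = 0.5035

Since p-value > α = 0.05, we fail to reject H₀.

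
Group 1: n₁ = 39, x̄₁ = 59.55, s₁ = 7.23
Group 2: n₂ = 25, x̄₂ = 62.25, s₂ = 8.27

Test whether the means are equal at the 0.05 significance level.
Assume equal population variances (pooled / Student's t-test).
Student's two-sample t-test (equal variances):
H₀: μ₁ = μ₂
H₁: μ₁ ≠ μ₂
df = n₁ + n₂ - 2 = 62
Pooled variance s_p² = [(n₁-1)s₁² + (n₂-1)s₂²] / (n₁ + n₂ - 2) = [(38)(7.23²) + (24)(8.27²)] / 62 = 58.5129
SE = √(s_p²(1/n₁ + 1/n₂)) = √(58.5129 × (1/39 + 1/25)) = 1.9598
t = (x̄₁ - x̄₂) / SE = (59.55 - 62.25) / 1.9598 = -2.70 / 1.9598 = -1.378
p-value = 0.1733

Since p-value > α = 0.05, we fail to reject H₀.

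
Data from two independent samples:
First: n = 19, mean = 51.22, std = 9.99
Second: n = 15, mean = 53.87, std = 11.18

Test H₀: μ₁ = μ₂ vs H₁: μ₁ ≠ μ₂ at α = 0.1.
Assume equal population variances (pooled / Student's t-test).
Student's two-sample t-test (equal variances):
H₀: μ₁ = μ₂
H₁: μ₁ ≠ μ₂
df = n₁ + n₂ - 2 = 32
Pooled variance s_p² = [(n₁-1)s₁² + (n₂-1)s₂²] / (n₁ + n₂ - 2) = [(18)(9.99²) + (14)(11.18²)] / 32 = 110.8217
SE = √(s_p²(1/n₁ + 1/n₂)) = √(110.8217 × (1/19 + 1/15)) = 3.6360
t = (x̄₁ - x̄₂) / SE = (51.22 - 53.87) / 3.6360 = -2.65 / 3.6360 = -0.729
p-value = 0.4714

Since p-value > α = 0.1, we fail to reject H₀.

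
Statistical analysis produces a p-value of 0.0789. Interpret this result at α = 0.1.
Since p = 0.0789 < α = 0.1, reject H₀.
There is sufficient evidence to reject the null hypothesis; the result is statistically significant at the 0.1 level.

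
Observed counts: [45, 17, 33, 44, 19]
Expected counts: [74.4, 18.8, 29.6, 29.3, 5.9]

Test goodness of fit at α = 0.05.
Chi-square goodness of fit test:
H₀: observed counts match expected distribution
H₁: observed counts differ from expected distribution
df = k - 1 = 4
χ² = Σ(O - E)²/E
   = (45 - 74.4)²/74.4 + (17 - 18.8)²/18.8 + (33 - 29.6)²/29.6 + (44 - 29.3)²/29.3 + (19 - 5.9)²/5.9
   = 11.618 + 0.172 + 0.391 + 7.375 + 29.086
   = 48.64
p-value < 0.0001

Since p-value < α = 0.05, we reject H₀.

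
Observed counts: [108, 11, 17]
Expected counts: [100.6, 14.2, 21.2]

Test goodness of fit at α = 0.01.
Chi-square goodness of fit test:
H₀: observed counts match expected distribution
H₁: observed counts differ from expected distribution
df = k - 1 = 2
χ² = Σ(O - E)²/E
   = (108 - 100.6)²/100.6 + (11 - 14.2)²/14.2 + (17 - 21.2)²/21.2
   = 0.544 + 0.721 + 0.832
   = 2.10
p-value = 0.3504

Since p-value > α = 0.01, we fail to reject H₀.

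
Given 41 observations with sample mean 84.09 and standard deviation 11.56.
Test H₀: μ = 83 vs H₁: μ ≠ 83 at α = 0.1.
One-sample t-test:
H₀: μ = 83
H₁: μ ≠ 83
df = n - 1 = 40
t = (x̄ - μ₀) / (s/√n) = (84.09 - 83) / (11.56/√41) = 0.604
p-value = 0.5494

Since p-value > α = 0.1, we fail to reject H₀.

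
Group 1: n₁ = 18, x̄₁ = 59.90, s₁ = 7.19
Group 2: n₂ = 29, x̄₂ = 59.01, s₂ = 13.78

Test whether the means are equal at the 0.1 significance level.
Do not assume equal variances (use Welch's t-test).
Welch's two-sample t-test:
H₀: μ₁ = μ₂
H₁: μ₁ ≠ μ₂
s₁²/n₁ = 7.19²/18 = 2.8720,  s₂²/n₂ = 13.78²/29 = 6.5479
SE = √(s₁²/n₁ + s₂²/n₂) = √(2.8720 + 6.5479) = 3.0692
df (Welch-Satterthwaite) = (s₁²/n₁ + s₂²/n₂)² / [(s₁²/n₁)²/(n₁-1) + (s₂²/n₂)²/(n₂-1)] ≈ 44.01
t = (x̄₁ - x̄₂) / SE = (59.90 - 59.01) / 3.0692 = 0.89 / 3.0692 = 0.290
p-value = 0.7732

Since p-value > α = 0.1, we fail to reject H₀.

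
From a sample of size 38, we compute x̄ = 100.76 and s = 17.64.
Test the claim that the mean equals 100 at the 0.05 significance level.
One-sample t-test:
H₀: μ = 100
H₁: μ ≠ 100
df = n - 1 = 37
t = (x̄ - μ₀) / (s/√n) = (100.76 - 100) / (17.64/√38) = 0.266
p-value = 0.7920

Since p-value > α = 0.05, we fail to reject H₀.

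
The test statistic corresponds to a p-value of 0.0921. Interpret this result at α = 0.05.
Since p = 0.0921 > α = 0.05, fail to reject H₀.
There is insufficient evidence to reject the null hypothesis; the result is not statistically significant at the 0.05 level.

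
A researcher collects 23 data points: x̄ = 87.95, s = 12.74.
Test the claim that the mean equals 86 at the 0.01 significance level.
One-sample t-test:
H₀: μ = 86
H₁: μ ≠ 86
df = n - 1 = 22
t = (x̄ - μ₀) / (s/√n) = (87.95 - 86) / (12.74/√23) = 0.734
p-value = 0.4707

Since p-value > α = 0.01, we fail to reject H₀.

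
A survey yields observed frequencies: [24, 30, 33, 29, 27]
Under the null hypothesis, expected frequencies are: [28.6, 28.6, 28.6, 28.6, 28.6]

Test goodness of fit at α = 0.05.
Chi-square goodness of fit test:
H₀: observed counts match expected distribution
H₁: observed counts differ from expected distribution
df = k - 1 = 4
χ² = Σ(O - E)²/E
   = (24 - 28.6)²/28.6 + (30 - 28.6)²/28.6 + (33 - 28.6)²/28.6 + (29 - 28.6)²/28.6 + (27 - 28.6)²/28.6
   = 0.740 + 0.069 + 0.677 + 0.006 + 0.090
   = 1.58
p-value = 0.8123

Since p-value > α = 0.05, we fail to reject H₀.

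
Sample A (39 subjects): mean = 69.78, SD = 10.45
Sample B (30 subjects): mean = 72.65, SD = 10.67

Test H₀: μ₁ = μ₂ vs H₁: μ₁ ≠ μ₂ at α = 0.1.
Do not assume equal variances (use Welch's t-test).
Welch's two-sample t-test:
H₀: μ₁ = μ₂
H₁: μ₁ ≠ μ₂
s₁²/n₁ = 10.45²/39 = 2.8001,  s₂²/n₂ = 10.67²/30 = 3.7950
SE = √(s₁²/n₁ + s₂²/n₂) = √(2.8001 + 3.7950) = 2.5681
df (Welch-Satterthwaite) = (s₁²/n₁ + s₂²/n₂)² / [(s₁²/n₁)²/(n₁-1) + (s₂²/n₂)²/(n₂-1)] ≈ 61.88
t = (x̄₁ - x̄₂) / SE = (69.78 - 72.65) / 2.5681 = -2.87 / 2.5681 = -1.118
p-value = 0.2681

Since p-value > α = 0.1, we fail to reject H₀.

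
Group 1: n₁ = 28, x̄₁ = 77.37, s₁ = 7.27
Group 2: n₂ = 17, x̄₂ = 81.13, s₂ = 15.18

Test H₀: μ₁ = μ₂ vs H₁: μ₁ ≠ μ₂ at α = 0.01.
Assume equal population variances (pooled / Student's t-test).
Student's two-sample t-test (equal variances):
H₀: μ₁ = μ₂
H₁: μ₁ ≠ μ₂
df = n₁ + n₂ - 2 = 43
Pooled variance s_p² = [(n₁-1)s₁² + (n₂-1)s₂²] / (n₁ + n₂ - 2) = [(27)(7.27²) + (16)(15.18²)] / 43 = 118.9290
SE = √(s_p²(1/n₁ + 1/n₂)) = √(118.9290 × (1/28 + 1/17)) = 3.3531
t = (x̄₁ - x̄₂) / SE = (77.37 - 81.13) / 3.3531 = -3.76 / 3.3531 = -1.121
p-value = 0.2684

Since p-value > α = 0.01, we fail to reject H₀.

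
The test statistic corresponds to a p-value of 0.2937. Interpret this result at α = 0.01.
Since p = 0.2937 > α = 0.01, fail to reject H₀.
There is insufficient evidence to reject the null hypothesis; the result is not statistically significant at the 0.01 level.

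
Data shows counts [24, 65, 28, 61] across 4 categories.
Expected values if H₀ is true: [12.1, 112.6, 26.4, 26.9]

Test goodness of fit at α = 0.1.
Chi-square goodness of fit test:
H₀: observed counts match expected distribution
H₁: observed counts differ from expected distribution
df = k - 1 = 3
χ² = Σ(O - E)²/E
   = (24 - 12.1)²/12.1 + (65 - 112.6)²/112.6 + (28 - 26.4)²/26.4 + (61 - 26.9)²/26.9
   = 11.703 + 20.122 + 0.097 + 43.227
   = 75.15
p-value < 0.0001

Since p-value < α = 0.1, we reject H₀.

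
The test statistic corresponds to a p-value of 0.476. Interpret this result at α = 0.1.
Since p = 0.476 > α = 0.1, fail to reject H₀.
There is insufficient evidence to reject the null hypothesis; the result is not statistically significant at the 0.1 level.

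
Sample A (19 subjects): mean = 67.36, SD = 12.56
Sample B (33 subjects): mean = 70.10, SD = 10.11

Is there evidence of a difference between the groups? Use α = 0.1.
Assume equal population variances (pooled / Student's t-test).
Student's two-sample t-test (equal variances):
H₀: μ₁ = μ₂
H₁: μ₁ ≠ μ₂
df = n₁ + n₂ - 2 = 50
Pooled variance s_p² = [(n₁-1)s₁² + (n₂-1)s₂²] / (n₁ + n₂ - 2) = [(18)(12.56²) + (32)(10.11²)] / 50 = 122.2070
SE = √(s_p²(1/n₁ + 1/n₂)) = √(122.2070 × (1/19 + 1/33)) = 3.1836
t = (x̄₁ - x̄₂) / SE = (67.36 - 70.10) / 3.1836 = -2.74 / 3.1836 = -0.861
p-value = 0.3935

Since p-value > α = 0.1, we fail to reject H₀.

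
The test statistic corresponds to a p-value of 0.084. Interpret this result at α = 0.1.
Since p = 0.084 < α = 0.1, reject H₀.
There is sufficient evidence to reject the null hypothesis; the result is statistically significant at the 0.1 level.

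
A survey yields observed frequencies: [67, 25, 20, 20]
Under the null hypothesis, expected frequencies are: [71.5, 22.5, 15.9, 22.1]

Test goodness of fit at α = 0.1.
Chi-square goodness of fit test:
H₀: observed counts match expected distribution
H₁: observed counts differ from expected distribution
df = k - 1 = 3
χ² = Σ(O - E)²/E
   = (67 - 71.5)²/71.5 + (25 - 22.5)²/22.5 + (20 - 15.9)²/15.9 + (20 - 22.1)²/22.1
   = 0.283 + 0.278 + 1.057 + 0.200
   = 1.82
p-value = 0.6111

Since p-value > α = 0.1, we fail to reject H₀.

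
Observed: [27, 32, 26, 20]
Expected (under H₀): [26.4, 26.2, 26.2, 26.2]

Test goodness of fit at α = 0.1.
Chi-square goodness of fit test:
H₀: observed counts match expected distribution
H₁: observed counts differ from expected distribution
df = k - 1 = 3
χ² = Σ(O - E)²/E
   = (27 - 26.4)²/26.4 + (32 - 26.2)²/26.2 + (26 - 26.2)²/26.2 + (20 - 26.2)²/26.2
   = 0.014 + 1.284 + 0.002 + 1.467
   = 2.77
p-value = 0.4291

Since p-value > α = 0.1, we fail to reject H₀.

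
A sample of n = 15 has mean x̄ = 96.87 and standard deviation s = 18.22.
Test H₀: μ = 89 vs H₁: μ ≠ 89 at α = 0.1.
One-sample t-test:
H₀: μ = 89
H₁: μ ≠ 89
df = n - 1 = 14
t = (x̄ - μ₀) / (s/√n) = (96.87 - 89) / (18.22/√15) = 1.673
p-value = 0.1165

Since p-value > α = 0.1, we fail to reject H₀.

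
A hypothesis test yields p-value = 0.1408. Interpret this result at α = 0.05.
Since p = 0.1408 > α = 0.05, fail to reject H₀.
There is insufficient evidence to reject the null hypothesis; the result is not statistically significant at the 0.05 level.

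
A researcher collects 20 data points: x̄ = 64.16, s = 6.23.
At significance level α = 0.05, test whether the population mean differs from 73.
One-sample t-test:
H₀: μ = 73
H₁: μ ≠ 73
df = n - 1 = 19
t = (x̄ - μ₀) / (s/√n) = (64.16 - 73) / (6.23/√20) = -6.346
p-value < 0.0001

Since p-value < α = 0.05, we reject H₀.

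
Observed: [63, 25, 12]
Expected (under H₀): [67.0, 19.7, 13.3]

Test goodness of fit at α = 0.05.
Chi-square goodness of fit test:
H₀: observed counts match expected distribution
H₁: observed counts differ from expected distribution
df = k - 1 = 2
χ² = Σ(O - E)²/E
   = (63 - 67.0)²/67.0 + (25 - 19.7)²/19.7 + (12 - 13.3)²/13.3
   = 0.239 + 1.426 + 0.127
   = 1.79
p-value = 0.4082

Since p-value > α = 0.05, we fail to reject H₀.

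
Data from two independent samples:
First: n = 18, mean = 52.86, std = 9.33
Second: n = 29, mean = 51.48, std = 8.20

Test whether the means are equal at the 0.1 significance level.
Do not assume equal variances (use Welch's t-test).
Welch's two-sample t-test:
H₀: μ₁ = μ₂
H₁: μ₁ ≠ μ₂
s₁²/n₁ = 9.33²/18 = 4.8361,  s₂²/n₂ = 8.20²/29 = 2.3186
SE = √(s₁²/n₁ + s₂²/n₂) = √(4.8361 + 2.3186) = 2.6748
df (Welch-Satterthwaite) = (s₁²/n₁ + s₂²/n₂)² / [(s₁²/n₁)²/(n₁-1) + (s₂²/n₂)²/(n₂-1)] ≈ 32.65
t = (x̄₁ - x̄₂) / SE = (52.86 - 51.48) / 2.6748 = 1.38 / 2.6748 = 0.516
p-value = 0.6094

Since p-value > α = 0.1, we fail to reject H₀.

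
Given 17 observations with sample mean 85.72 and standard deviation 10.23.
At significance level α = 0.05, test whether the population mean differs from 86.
One-sample t-test:
H₀: μ = 86
H₁: μ ≠ 86
df = n - 1 = 16
t = (x̄ - μ₀) / (s/√n) = (85.72 - 86) / (10.23/√17) = -0.113
p-value = 0.9116

Since p-value > α = 0.05, we fail to reject H₀.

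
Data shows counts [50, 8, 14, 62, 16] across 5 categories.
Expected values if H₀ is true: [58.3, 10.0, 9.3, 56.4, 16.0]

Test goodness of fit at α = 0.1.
Chi-square goodness of fit test:
H₀: observed counts match expected distribution
H₁: observed counts differ from expected distribution
df = k - 1 = 4
χ² = Σ(O - E)²/E
   = (50 - 58.3)²/58.3 + (8 - 10.0)²/10.0 + (14 - 9.3)²/9.3 + (62 - 56.4)²/56.4 + (16 - 16.0)²/16.0
   = 1.182 + 0.400 + 2.375 + 0.556 + 0.000
   = 4.51
p-value = 0.3410

Since p-value > α = 0.1, we fail to reject H₀.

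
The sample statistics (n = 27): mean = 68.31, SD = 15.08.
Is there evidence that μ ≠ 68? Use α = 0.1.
One-sample t-test:
H₀: μ = 68
H₁: μ ≠ 68
df = n - 1 = 26
t = (x̄ - μ₀) / (s/√n) = (68.31 - 68) / (15.08/√27) = 0.107
p-value = 0.9158

Since p-value > α = 0.1, we fail to reject H₀.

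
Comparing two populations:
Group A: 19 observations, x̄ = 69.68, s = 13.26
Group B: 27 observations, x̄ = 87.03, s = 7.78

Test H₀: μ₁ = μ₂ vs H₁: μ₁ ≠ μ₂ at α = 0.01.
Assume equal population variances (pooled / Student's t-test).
Student's two-sample t-test (equal variances):
H₀: μ₁ = μ₂
H₁: μ₁ ≠ μ₂
df = n₁ + n₂ - 2 = 44
Pooled variance s_p² = [(n₁-1)s₁² + (n₂-1)s₂²] / (n₁ + n₂ - 2) = [(18)(13.26²) + (26)(7.78²)] / 44 = 107.6963
SE = √(s_p²(1/n₁ + 1/n₂)) = √(107.6963 × (1/19 + 1/27)) = 3.1076
t = (x̄₁ - x̄₂) / SE = (69.68 - 87.03) / 3.1076 = -17.35 / 3.1076 = -5.583
p-value < 0.0001

Since p-value < α = 0.01, we reject H₀.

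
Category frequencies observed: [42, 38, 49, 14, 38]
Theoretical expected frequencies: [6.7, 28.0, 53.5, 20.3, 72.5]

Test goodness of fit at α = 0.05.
Chi-square goodness of fit test:
H₀: observed counts match expected distribution
H₁: observed counts differ from expected distribution
df = k - 1 = 4
χ² = Σ(O - E)²/E
   = (42 - 6.7)²/6.7 + (38 - 28.0)²/28.0 + (49 - 53.5)²/53.5 + (14 - 20.3)²/20.3 + (38 - 72.5)²/72.5
   = 185.984 + 3.571 + 0.379 + 1.955 + 16.417
   = 208.31
p-value < 0.0001

Since p-value < α = 0.05, we reject H₀.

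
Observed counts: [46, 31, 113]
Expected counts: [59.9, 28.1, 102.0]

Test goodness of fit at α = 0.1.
Chi-square goodness of fit test:
H₀: observed counts match expected distribution
H₁: observed counts differ from expected distribution
df = k - 1 = 2
χ² = Σ(O - E)²/E
   = (46 - 59.9)²/59.9 + (31 - 28.1)²/28.1 + (113 - 102.0)²/102.0
   = 3.226 + 0.299 + 1.186
   = 4.71
p-value = 0.0948

Since p-value < α = 0.1, we reject H₀.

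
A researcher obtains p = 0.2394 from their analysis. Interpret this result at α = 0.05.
Since p = 0.2394 > α = 0.05, fail to reject H₀.
There is insufficient evidence to reject the null hypothesis; the result is not statistically significant at the 0.05 level.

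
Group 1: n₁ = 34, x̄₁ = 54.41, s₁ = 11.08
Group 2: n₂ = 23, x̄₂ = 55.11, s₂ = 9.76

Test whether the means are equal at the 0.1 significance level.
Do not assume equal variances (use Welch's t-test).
Welch's two-sample t-test:
H₀: μ₁ = μ₂
H₁: μ₁ ≠ μ₂
s₁²/n₁ = 11.08²/34 = 3.6108,  s₂²/n₂ = 9.76²/23 = 4.1416
SE = √(s₁²/n₁ + s₂²/n₂) = √(3.6108 + 4.1416) = 2.7843
df (Welch-Satterthwaite) = (s₁²/n₁ + s₂²/n₂)² / [(s₁²/n₁)²/(n₁-1) + (s₂²/n₂)²/(n₂-1)] ≈ 51.16
t = (x̄₁ - x̄₂) / SE = (54.41 - 55.11) / 2.7843 = -0.70 / 2.7843 = -0.251
p-value = 0.8025

Since p-value > α = 0.1, we fail to reject H₀.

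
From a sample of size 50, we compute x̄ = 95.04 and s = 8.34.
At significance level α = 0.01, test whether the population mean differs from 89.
One-sample t-test:
H₀: μ = 89
H₁: μ ≠ 89
df = n - 1 = 49
t = (x̄ - μ₀) / (s/√n) = (95.04 - 89) / (8.34/√50) = 5.121
p-value < 0.0001

Since p-value < α = 0.01, we reject H₀.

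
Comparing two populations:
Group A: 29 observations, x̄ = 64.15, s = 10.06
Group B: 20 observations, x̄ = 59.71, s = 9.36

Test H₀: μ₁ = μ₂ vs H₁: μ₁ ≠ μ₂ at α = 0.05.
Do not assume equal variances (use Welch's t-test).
Welch's two-sample t-test:
H₀: μ₁ = μ₂
H₁: μ₁ ≠ μ₂
s₁²/n₁ = 10.06²/29 = 3.4898,  s₂²/n₂ = 9.36²/20 = 4.3805
SE = √(s₁²/n₁ + s₂²/n₂) = √(3.4898 + 4.3805) = 2.8054
df (Welch-Satterthwaite) = (s₁²/n₁ + s₂²/n₂)² / [(s₁²/n₁)²/(n₁-1) + (s₂²/n₂)²/(n₂-1)] ≈ 42.87
t = (x̄₁ - x̄₂) / SE = (64.15 - 59.71) / 2.8054 = 4.44 / 2.8054 = 1.583
p-value = 0.1208

Since p-value > α = 0.05, we fail to reject H₀.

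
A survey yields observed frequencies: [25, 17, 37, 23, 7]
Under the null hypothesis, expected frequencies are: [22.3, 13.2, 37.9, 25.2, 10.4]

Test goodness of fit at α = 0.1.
Chi-square goodness of fit test:
H₀: observed counts match expected distribution
H₁: observed counts differ from expected distribution
df = k - 1 = 4
χ² = Σ(O - E)²/E
   = (25 - 22.3)²/22.3 + (17 - 13.2)²/13.2 + (37 - 37.9)²/37.9 + (23 - 25.2)²/25.2 + (7 - 10.4)²/10.4
   = 0.327 + 1.094 + 0.021 + 0.192 + 1.112
   = 2.75
p-value = 0.6012

Since p-value > α = 0.1, we fail to reject H₀.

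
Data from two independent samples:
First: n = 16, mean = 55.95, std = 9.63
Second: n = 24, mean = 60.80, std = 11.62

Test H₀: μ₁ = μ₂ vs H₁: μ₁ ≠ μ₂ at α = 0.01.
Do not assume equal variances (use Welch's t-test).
Welch's two-sample t-test:
H₀: μ₁ = μ₂
H₁: μ₁ ≠ μ₂
s₁²/n₁ = 9.63²/16 = 5.7961,  s₂²/n₂ = 11.62²/24 = 5.6260
SE = √(s₁²/n₁ + s₂²/n₂) = √(5.7961 + 5.6260) = 3.3797
df (Welch-Satterthwaite) = (s₁²/n₁ + s₂²/n₂)² / [(s₁²/n₁)²/(n₁-1) + (s₂²/n₂)²/(n₂-1)] ≈ 36.08
t = (x̄₁ - x̄₂) / SE = (55.95 - 60.80) / 3.3797 = -4.85 / 3.3797 = -1.435
p-value = 0.1599

Since p-value > α = 0.01, we fail to reject H₀.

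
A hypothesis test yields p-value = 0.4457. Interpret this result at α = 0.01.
Since p = 0.4457 > α = 0.01, fail to reject H₀.
There is insufficient evidence to reject the null hypothesis; the result is not statistically significant at the 0.01 level.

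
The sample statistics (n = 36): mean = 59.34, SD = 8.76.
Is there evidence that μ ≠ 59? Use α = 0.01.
One-sample t-test:
H₀: μ = 59
H₁: μ ≠ 59
df = n - 1 = 35
t = (x̄ - μ₀) / (s/√n) = (59.34 - 59) / (8.76/√36) = 0.233
p-value = 0.8172

Since p-value > α = 0.01, we fail to reject H₀.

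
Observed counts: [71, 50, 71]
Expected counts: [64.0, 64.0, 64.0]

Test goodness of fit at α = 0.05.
Chi-square goodness of fit test:
H₀: observed counts match expected distribution
H₁: observed counts differ from expected distribution
df = k - 1 = 2
χ² = Σ(O - E)²/E
   = (71 - 64.0)²/64.0 + (50 - 64.0)²/64.0 + (71 - 64.0)²/64.0
   = 0.766 + 3.062 + 0.766
   = 4.59
p-value = 0.1006

Since p-value > α = 0.05, we fail to reject H₀.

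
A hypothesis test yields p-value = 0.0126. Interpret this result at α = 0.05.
Since p = 0.0126 < α = 0.05, reject H₀.
There is sufficient evidence to reject the null hypothesis; the result is statistically significant at the 0.05 level.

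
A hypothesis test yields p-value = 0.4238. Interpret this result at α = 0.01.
Since p = 0.4238 > α = 0.01, fail to reject H₀.
There is insufficient evidence to reject the null hypothesis; the result is not statistically significant at the 0.01 level.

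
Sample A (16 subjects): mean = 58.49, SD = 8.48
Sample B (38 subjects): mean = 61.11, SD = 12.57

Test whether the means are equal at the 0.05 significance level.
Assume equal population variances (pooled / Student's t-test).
Student's two-sample t-test (equal variances):
H₀: μ₁ = μ₂
H₁: μ₁ ≠ μ₂
df = n₁ + n₂ - 2 = 52
Pooled variance s_p² = [(n₁-1)s₁² + (n₂-1)s₂²] / (n₁ + n₂ - 2) = [(15)(8.48²) + (37)(12.57²)] / 52 = 133.1699
SE = √(s_p²(1/n₁ + 1/n₂)) = √(133.1699 × (1/16 + 1/38)) = 3.4391
t = (x̄₁ - x̄₂) / SE = (58.49 - 61.11) / 3.4391 = -2.62 / 3.4391 = -0.762
p-value = 0.4496

Since p-value > α = 0.05, we fail to reject H₀.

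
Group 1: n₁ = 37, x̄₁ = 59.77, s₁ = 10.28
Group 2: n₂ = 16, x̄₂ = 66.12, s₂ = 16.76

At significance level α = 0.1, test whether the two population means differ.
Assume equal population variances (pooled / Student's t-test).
Student's two-sample t-test (equal variances):
H₀: μ₁ = μ₂
H₁: μ₁ ≠ μ₂
df = n₁ + n₂ - 2 = 51
Pooled variance s_p² = [(n₁-1)s₁² + (n₂-1)s₂²] / (n₁ + n₂ - 2) = [(36)(10.28²) + (15)(16.76²)] / 51 = 157.2135
SE = √(s_p²(1/n₁ + 1/n₂)) = √(157.2135 × (1/37 + 1/16)) = 3.7516
t = (x̄₁ - x̄₂) / SE = (59.77 - 66.12) / 3.7516 = -6.35 / 3.7516 = -1.693
p-value = 0.0966

Since p-value < α = 0.1, we reject H₀.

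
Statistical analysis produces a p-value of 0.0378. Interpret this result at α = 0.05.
Since p = 0.0378 < α = 0.05, reject H₀.
There is sufficient evidence to reject the null hypothesis; the result is statistically significant at the 0.05 level.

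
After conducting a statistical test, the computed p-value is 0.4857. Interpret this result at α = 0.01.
Since p = 0.4857 > α = 0.01, fail to reject H₀.
There is insufficient evidence to reject the null hypothesis; the result is not statistically significant at the 0.01 level.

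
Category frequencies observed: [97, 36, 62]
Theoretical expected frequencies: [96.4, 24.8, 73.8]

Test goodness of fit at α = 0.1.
Chi-square goodness of fit test:
H₀: observed counts match expected distribution
H₁: observed counts differ from expected distribution
df = k - 1 = 2
χ² = Σ(O - E)²/E
   = (97 - 96.4)²/96.4 + (36 - 24.8)²/24.8 + (62 - 73.8)²/73.8
   = 0.004 + 5.058 + 1.887
   = 6.95
p-value = 0.0310

Since p-value < α = 0.1, we reject H₀.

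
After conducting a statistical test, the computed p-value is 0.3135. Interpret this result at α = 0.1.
Since p = 0.3135 > α = 0.1, fail to reject H₀.
There is insufficient evidence to reject the null hypothesis; the result is not statistically significant at the 0.1 level.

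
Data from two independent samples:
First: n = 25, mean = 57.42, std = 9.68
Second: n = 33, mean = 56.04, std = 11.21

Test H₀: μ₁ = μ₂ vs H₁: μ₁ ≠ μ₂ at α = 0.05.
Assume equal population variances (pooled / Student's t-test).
Student's two-sample t-test (equal variances):
H₀: μ₁ = μ₂
H₁: μ₁ ≠ μ₂
df = n₁ + n₂ - 2 = 56
Pooled variance s_p² = [(n₁-1)s₁² + (n₂-1)s₂²] / (n₁ + n₂ - 2) = [(24)(9.68²) + (32)(11.21²)] / 56 = 111.9662
SE = √(s_p²(1/n₁ + 1/n₂)) = √(111.9662 × (1/25 + 1/33)) = 2.8056
t = (x̄₁ - x̄₂) / SE = (57.42 - 56.04) / 2.8056 = 1.38 / 2.8056 = 0.492
p-value = 0.6247

Since p-value > α = 0.05, we fail to reject H₀.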